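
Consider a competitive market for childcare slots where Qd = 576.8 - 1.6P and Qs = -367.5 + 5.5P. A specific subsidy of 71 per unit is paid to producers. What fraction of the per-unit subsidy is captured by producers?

Pre-subsidy: 576.8 - 1.6P = -367.5 + 5.5P gives P* = 133, Q* = 364.
With the subsidy, sellers receive Ps = Pb + 71 for each unit, where Pb is the price buyers pay.
Supply in terms of Pb becomes Qs = -367.5 + 5.5(Pb + 71) = 23 + 5.5Pb. Setting this equal to demand: 576.8 - 1.6Pb = 23 + 5.5Pb, so Pb = 78.
Sellers receive Ps = 78 + 71 = 149; Q' = 576.8 − 1.6·78 = 452.
Buyers' price falls by P* − Pb = 133 − 78 = 55; sellers' price rises by Ps − P* = 149 − 133 = 16.
So producers capture 16/71 = 16/71 of each unit of subsidy.

Producer share = 16/71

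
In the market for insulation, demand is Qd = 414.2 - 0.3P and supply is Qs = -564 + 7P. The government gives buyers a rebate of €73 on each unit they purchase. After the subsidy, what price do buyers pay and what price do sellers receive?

Pre-subsidy: 414.2 - 0.3P = -564 + 7P gives P* = 134, Q* = 374.
With the rebate, buyers effectively pay Pb = Ps − 73, where Ps is the price sellers receive.
Demand in terms of Ps becomes Qd = 414.2 − 0.3(Ps − 73) = 436.1 - 0.3Ps. Setting this equal to supply: 436.1 - 0.3Ps = -564 + 7Ps, so Ps = 137.
Buyers pay Pb = 137 − 73 = 64; Q' = -564 + 7·137 = 395.

Buyers pay €64; sellers receive €137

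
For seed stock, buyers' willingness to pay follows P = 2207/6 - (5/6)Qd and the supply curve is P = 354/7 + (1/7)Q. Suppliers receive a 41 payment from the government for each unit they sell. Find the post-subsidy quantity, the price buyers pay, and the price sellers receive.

Pre-subsidy: 2207/6 - (5/6)Q = 354/7 + (1/7)Q gives Q* = 325 and P* = 97.
With the subsidy, sellers receive Ps = Pb + 41 for each unit, where Pb is the price buyers pay.
On the curves, Pb = 2207/6 - (5/6)Q and Ps = 354/7 + (1/7)Q; the wedge Ps − Pb = 41 gives 354/7 + (1/7)Q − (2207/6 - (5/6)Q) = 41, so Q' = 367.
Then Pb = 2207/6 − (5/6)·367 = 62 and Ps = 354/7 + (1/7)·367 = 103.

Q' = 367; buyers pay 62; sellers receive 103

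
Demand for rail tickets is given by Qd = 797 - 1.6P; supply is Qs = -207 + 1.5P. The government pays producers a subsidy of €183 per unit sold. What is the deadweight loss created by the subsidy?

Pre-subsidy: 797 - 1.6P = -207 + 1.5P gives P* = 10040/31, Q* = 8643/31.
With the subsidy, sellers receive Ps = Pb + 183 for each unit, where Pb is the price buyers pay.
Supply in terms of Pb becomes Qs = -207 + 1.5(Pb + 183) = 67.5 + 1.5Pb. Setting this equal to demand: 797 - 1.6Pb = 67.5 + 1.5Pb, so Pb = 7295/31.
Sellers receive Ps = 7295/31 + 183 = 12968/31; Q' = 797 − 1.6·(7295/31) = 13035/31.
The subsidy expands output by 13035/31 − 8643/31 = 4392/31 past the efficient level; on those units the gap between marginal cost and willingness to pay runs from 0 up to 183.
DWL = ½ × 183 × 4392/31 = 401868/31.

Deadweight loss = 401868/31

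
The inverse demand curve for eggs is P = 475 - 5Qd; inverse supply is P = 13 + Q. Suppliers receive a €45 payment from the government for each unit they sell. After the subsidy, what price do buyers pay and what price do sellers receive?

Pre-subsidy: 475 - 5Q = 13 + Q gives Q* = 77 and P* = 90.
With the subsidy, sellers receive Ps = Pb + 45 for each unit, where Pb is the price buyers pay.
On the curves, Pb = 475 - 5Q and Ps = 13 + Q; the wedge Ps − Pb = 45 gives 13 + Q − (475 - 5Q) = 45, so Q' = 84.5.
Then Pb = 475 − 5·84.5 = 52.5 and Ps = 13 + 1·84.5 = 97.5.

Buyers pay €52.5; sellers receive €97.5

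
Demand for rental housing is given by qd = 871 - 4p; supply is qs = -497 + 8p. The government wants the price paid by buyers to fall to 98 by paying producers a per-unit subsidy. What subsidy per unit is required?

At a buyer price of 98, quantity demanded is 871 − 4·98 = 479.
Sellers supply 479 only when they receive ps with -497 + 8·ps = 479, i.e. ps = 122.
s = ps − pb = 122 − 98 = 24.

Required subsidy s = 24 per unit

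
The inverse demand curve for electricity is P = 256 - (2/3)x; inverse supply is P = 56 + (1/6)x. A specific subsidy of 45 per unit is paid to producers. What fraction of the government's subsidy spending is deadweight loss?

DWL / government spending = 9/98

Pre-subsidy: 256 - (2/3)x = 56 + (1/6)x gives x* = 240 and P* = 96.
With the subsidy, sellers receive Ps = Pb + 45 for each unit, where Pb is the price buyers pay.
On the curves, Pb = 256 - (2/3)x and Ps = 56 + (1/6)x; the wedge Ps − Pb = 45 gives 56 + (1/6)x − (256 - (2/3)x) = 45, so x' = 294.
Then Pb = 256 − (2/3)·294 = 60 and Ps = 56 + (1/6)·294 = 105.
ΔCS = ½(240 + 294)(96 − 60) = 9612; ΔPS = ½(240 + 294)(105 − 96) = 2403.
Government spending = 45 × 294 = 13230.
DWL = ½ × 45 × (294 − 240) = 1215; fraction = 1215 / 13230 = 9/98.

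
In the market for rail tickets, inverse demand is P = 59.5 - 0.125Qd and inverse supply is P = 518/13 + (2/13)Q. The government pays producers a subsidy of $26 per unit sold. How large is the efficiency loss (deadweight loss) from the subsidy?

Deadweight loss = 35152/29

Pre-subsidy: 59.5 - 0.125Q = 518/13 + (2/13)Q gives Q* = 2044/29 and P* = 1470/29.
With the subsidy, sellers receive Ps = Pb + 26 for each unit, where Pb is the price buyers pay.
On the curves, Pb = 59.5 - 0.125Q and Ps = 518/13 + (2/13)Q; the wedge Ps − Pb = 26 gives 518/13 + (2/13)Q − (59.5 - 0.125Q) = 26, so Q' = 4748/29.
Then Pb = 59.5 − 0.125·(4748/29) = 1132/29 and Ps = 518/13 + (2/13)·(4748/29) = 1886/29.
The subsidy expands output by 4748/29 − 2044/29 = 2704/29 past the efficient level; on those units the gap between marginal cost and willingness to pay runs from 0 up to 26.
DWL = ½ × 26 × 2704/29 = 35152/29.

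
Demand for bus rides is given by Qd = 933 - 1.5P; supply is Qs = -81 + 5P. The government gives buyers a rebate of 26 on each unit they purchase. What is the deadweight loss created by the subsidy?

Pre-subsidy: 933 - 1.5P = -81 + 5P gives P* = 156, Q* = 699.
With the rebate, buyers effectively pay Pb = Ps − 26, where Ps is the price sellers receive.
Demand in terms of Ps becomes Qd = 933 − 1.5(Ps − 26) = 972 - 1.5Ps. Setting this equal to supply: 972 - 1.5Ps = -81 + 5Ps, so Ps = 162.
Buyers pay Pb = 162 − 26 = 136; Q' = -81 + 5·162 = 729.
The subsidy expands output by 729 − 699 = 30 past the efficient level; on those units the gap between marginal cost and willingness to pay runs from 0 up to 26.
DWL = ½ × 26 × 30 = 390.

Deadweight loss = 390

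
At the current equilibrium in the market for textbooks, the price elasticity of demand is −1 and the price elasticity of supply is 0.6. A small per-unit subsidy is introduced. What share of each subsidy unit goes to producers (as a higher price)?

For a small subsidy around the equilibrium, the benefit split depends on the relative slopes, which at a point are proportional to the elasticities.
Buyer share = εs/(εs + |εd|) = 0.6/(0.6 + 1) = 0.375; seller share = |εd|/(εs + |εd|) = 0.625.
So producers capture 0.625 of the subsidy.

Producer share = 0.625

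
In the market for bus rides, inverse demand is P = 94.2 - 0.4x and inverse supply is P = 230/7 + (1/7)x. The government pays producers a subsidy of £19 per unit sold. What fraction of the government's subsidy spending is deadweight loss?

Pre-subsidy: 94.2 - 0.4x = 230/7 + (1/7)x gives x* = 113 and P* = 49.
With the subsidy, sellers receive Ps = Pb + 19 for each unit, where Pb is the price buyers pay.
On the curves, Pb = 94.2 - 0.4x and Ps = 230/7 + (1/7)x; the wedge Ps − Pb = 19 gives 230/7 + (1/7)x − (94.2 - 0.4x) = 19, so x' = 148.
Then Pb = 94.2 − 0.4·148 = 35 and Ps = 230/7 + (1/7)·148 = 54.
ΔCS = ½(113 + 148)(49 − 35) = 1827; ΔPS = ½(113 + 148)(54 − 49) = 652.5.
Government spending = 19 × 148 = 2812.
DWL = ½ × 19 × (148 − 113) = 332.5; fraction = 332.5 / 2812 = 35/296.

DWL / government spending = 35/296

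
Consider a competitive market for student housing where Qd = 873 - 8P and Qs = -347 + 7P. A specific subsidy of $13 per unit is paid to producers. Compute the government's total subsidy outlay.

Pre-subsidy: 873 - 8P = -347 + 7P gives P* = 244/3, Q* = 667/3.
With the subsidy, sellers receive Ps = Pb + 13 for each unit, where Pb is the price buyers pay.
Supply in terms of Pb becomes Qs = -347 + 7(Pb + 13) = -256 + 7Pb. Setting this equal to demand: 873 - 8Pb = -256 + 7Pb, so Pb = 1129/15.
Sellers receive Ps = 1129/15 + 13 = 1324/15; Q' = 873 − 8·(1129/15) = 4063/15.
Government outlay = subsidy × quantity = 13 × 4063/15 = 52819/15.

Government cost = 52819/15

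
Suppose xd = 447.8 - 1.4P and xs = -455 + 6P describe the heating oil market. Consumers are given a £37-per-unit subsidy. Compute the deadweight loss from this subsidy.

Pre-subsidy: 447.8 - 1.4P = -455 + 6P gives P* = 122, x* = 277.
With the rebate, buyers effectively pay Pb = Ps − 37, where Ps is the price sellers receive.
Demand in terms of Ps becomes xd = 447.8 − 1.4(Ps − 37) = 499.6 - 1.4Ps. Setting this equal to supply: 499.6 - 1.4Ps = -455 + 6Ps, so Ps = 129.
Buyers pay Pb = 129 − 37 = 92; x' = -455 + 6·129 = 319.
The subsidy expands output by 319 − 277 = 42 past the efficient level; on those units the gap between marginal cost and willingness to pay runs from 0 up to 37.
DWL = ½ × 37 × 42 = 777.

Deadweight loss = £777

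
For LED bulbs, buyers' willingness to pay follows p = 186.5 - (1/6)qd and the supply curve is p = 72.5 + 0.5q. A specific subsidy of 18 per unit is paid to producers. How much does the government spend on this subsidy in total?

Government cost = 3564

Pre-subsidy: 186.5 - (1/6)q = 72.5 + 0.5q gives q* = 171 and p* = 158.
With the subsidy, sellers receive ps = pb + 18 for each unit, where pb is the price buyers pay.
On the curves, pb = 186.5 - (1/6)q and ps = 72.5 + 0.5q; the wedge ps − pb = 18 gives 72.5 + 0.5q − (186.5 - (1/6)q) = 18, so q' = 198.
Then pb = 186.5 − (1/6)·198 = 153.5 and ps = 72.5 + 0.5·198 = 171.5.
Government outlay = subsidy × quantity = 18 × 198 = 3564.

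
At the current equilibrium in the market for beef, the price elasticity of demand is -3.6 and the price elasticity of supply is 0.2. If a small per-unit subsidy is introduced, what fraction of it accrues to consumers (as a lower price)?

For a small subsidy around the equilibrium, the benefit split depends on the relative slopes, which at a point are proportional to the elasticities.
Buyer share = εs/(εs + |εd|) = 0.2/(0.2 + 3.6) = 1/19; seller share = |εd|/(εs + |εd|) = 18/19.

Consumer share = 1/19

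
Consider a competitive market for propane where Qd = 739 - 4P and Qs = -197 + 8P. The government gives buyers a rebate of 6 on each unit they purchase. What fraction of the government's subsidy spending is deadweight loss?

Pre-subsidy: 739 - 4P = -197 + 8P gives P* = 78, Q* = 427.
With the rebate, buyers effectively pay Pb = Ps − 6, where Ps is the price sellers receive.
Demand in terms of Ps becomes Qd = 739 − 4(Ps − 6) = 763 - 4Ps. Setting this equal to supply: 763 - 4Ps = -197 + 8Ps, so Ps = 80.
Buyers pay Pb = 80 − 6 = 74; Q' = -197 + 8·80 = 443.
ΔCS = ½(427 + 443)(78 − 74) = 1740; ΔPS = ½(427 + 443)(80 − 78) = 870.
Government spending = 6 × 443 = 2658.
DWL = ½ × 6 × (443 − 427) = 48; fraction = 48 / 2658 = 8/443.

DWL / government spending = 8/443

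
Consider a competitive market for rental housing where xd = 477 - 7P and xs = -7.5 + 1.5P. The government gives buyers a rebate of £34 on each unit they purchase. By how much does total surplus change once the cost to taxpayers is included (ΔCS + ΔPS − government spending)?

Net change in total surplus = -£714

Pre-subsidy: 477 - 7P = -7.5 + 1.5P gives P* = 57, x* = 78.
With the rebate, buyers effectively pay Pb = Ps − 34, where Ps is the price sellers receive.
Demand in terms of Ps becomes xd = 477 − 7(Ps − 34) = 715 - 7Ps. Setting this equal to supply: 715 - 7Ps = -7.5 + 1.5Ps, so Ps = 85.
Buyers pay Pb = 85 − 34 = 51; x' = -7.5 + 1.5·85 = 120.
ΔCS = ½(78 + 120)(57 − 51) = 594; ΔPS = ½(78 + 120)(85 − 57) = 2772.
Government spending = 34 × 120 = 4080.
Net change = 594 + 2772 − 4080 = -714. The loss equals the DWL triangle ½·34·42.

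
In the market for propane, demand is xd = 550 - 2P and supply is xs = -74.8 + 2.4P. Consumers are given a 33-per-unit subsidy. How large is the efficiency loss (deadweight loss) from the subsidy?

Deadweight loss = 594

Pre-subsidy: 550 - 2P = -74.8 + 2.4P gives P* = 142, x* = 266.
With the rebate, buyers effectively pay Pb = Ps − 33, where Ps is the price sellers receive.
Demand in terms of Ps becomes xd = 550 − 2(Ps − 33) = 616 - 2Ps. Setting this equal to supply: 616 - 2Ps = -74.8 + 2.4Ps, so Ps = 157.
Buyers pay Pb = 157 − 33 = 124; x' = -74.8 + 2.4·157 = 302.
The subsidy expands output by 302 − 266 = 36 past the efficient level; on those units the gap between marginal cost and willingness to pay runs from 0 up to 33.
DWL = ½ × 33 × 36 = 594.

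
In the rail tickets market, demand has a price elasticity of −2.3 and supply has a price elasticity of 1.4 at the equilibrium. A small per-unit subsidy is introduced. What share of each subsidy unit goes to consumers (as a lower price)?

For a small subsidy around the equilibrium, the benefit split depends on the relative slopes, which at a point are proportional to the elasticities.
Buyer share = εs/(εs + |εd|) = 1.4/(1.4 + 2.3) = 14/37; seller share = |εd|/(εs + |εd|) = 23/37.

Consumer share = 14/37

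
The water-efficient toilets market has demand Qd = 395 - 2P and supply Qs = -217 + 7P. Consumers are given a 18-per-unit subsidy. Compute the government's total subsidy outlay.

Pre-subsidy: 395 - 2P = -217 + 7P gives P* = 68, Q* = 259.
With the rebate, buyers effectively pay Pb = Ps − 18, where Ps is the price sellers receive.
Demand in terms of Ps becomes Qd = 395 − 2(Ps − 18) = 431 - 2Ps. Setting this equal to supply: 431 - 2Ps = -217 + 7Ps, so Ps = 72.
Buyers pay Pb = 72 − 18 = 54; Q' = -217 + 7·72 = 287.
Government outlay = subsidy × quantity = 18 × 287 = 5166.

Government cost = 5166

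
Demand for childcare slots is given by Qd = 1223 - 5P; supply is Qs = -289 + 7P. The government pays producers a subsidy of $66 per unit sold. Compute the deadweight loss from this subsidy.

Deadweight loss = $6352.5

Pre-subsidy: 1223 - 5P = -289 + 7P gives P* = 126, Q* = 593.
With the subsidy, sellers receive Ps = Pb + 66 for each unit, where Pb is the price buyers pay.
Supply in terms of Pb becomes Qs = -289 + 7(Pb + 66) = 173 + 7Pb. Setting this equal to demand: 1223 - 5Pb = 173 + 7Pb, so Pb = 87.5.
Sellers receive Ps = 87.5 + 66 = 153.5; Q' = 1223 − 5·87.5 = 785.5.
The subsidy expands output by 785.5 − 593 = 192.5 past the efficient level; on those units the gap between marginal cost and willingness to pay runs from 0 up to 66.
DWL = ½ × 66 × 192.5 = 6352.5.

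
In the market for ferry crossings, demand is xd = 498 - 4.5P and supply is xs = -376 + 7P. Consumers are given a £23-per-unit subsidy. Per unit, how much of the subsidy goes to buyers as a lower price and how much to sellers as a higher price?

Pre-subsidy: 498 - 4.5P = -376 + 7P gives P* = 76, x* = 156.
With the rebate, buyers effectively pay Pb = Ps − 23, where Ps is the price sellers receive.
Demand in terms of Ps becomes xd = 498 − 4.5(Ps − 23) = 601.5 - 4.5Ps. Setting this equal to supply: 601.5 - 4.5Ps = -376 + 7Ps, so Ps = 85.
Buyers pay Pb = 85 − 23 = 62; x' = -376 + 7·85 = 219.
Buyers' price falls by P* − Pb = 76 − 62 = 14; sellers' price rises by Ps − P* = 85 − 76 = 9.

Buyers gain £14 per unit; sellers gain £9 per unit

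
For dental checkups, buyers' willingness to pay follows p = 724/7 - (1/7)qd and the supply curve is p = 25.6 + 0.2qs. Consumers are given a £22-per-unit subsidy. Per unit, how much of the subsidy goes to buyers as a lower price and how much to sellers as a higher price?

Buyers gain 55/6 per unit; sellers gain 77/6 per unit

Pre-subsidy: 724/7 - (1/7)q = 25.6 + 0.2q gives q* = 227 and p* = 71.
With the rebate, buyers effectively pay pb = ps − 22, where ps is the price sellers receive.
On the curves, pb = 724/7 - (1/7)q and ps = 25.6 + 0.2q; the wedge ps − pb = 22 gives 25.6 + 0.2q − (724/7 - (1/7)q) = 22, so q' = 1747/6.
Then pb = 724/7 − (1/7)·(1747/6) = 371/6 and ps = 25.6 + 0.2·(1747/6) = 503/6.
Buyers' price falls by p* − pb = 71 − 371/6 = 55/6; sellers' price rises by ps − p* = 503/6 − 71 = 77/6.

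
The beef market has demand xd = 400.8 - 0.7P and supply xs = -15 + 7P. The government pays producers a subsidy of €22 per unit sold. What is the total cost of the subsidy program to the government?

Pre-subsidy: 400.8 - 0.7P = -15 + 7P gives P* = 54, x* = 363.
With the subsidy, sellers receive Ps = Pb + 22 for each unit, where Pb is the price buyers pay.
Supply in terms of Pb becomes xs = -15 + 7(Pb + 22) = 139 + 7Pb. Setting this equal to demand: 400.8 - 0.7Pb = 139 + 7Pb, so Pb = 34.
Sellers receive Ps = 34 + 22 = 56; x' = 400.8 − 0.7·34 = 377.
Government outlay = subsidy × quantity = 22 × 377 = 8294.

Government cost = €8294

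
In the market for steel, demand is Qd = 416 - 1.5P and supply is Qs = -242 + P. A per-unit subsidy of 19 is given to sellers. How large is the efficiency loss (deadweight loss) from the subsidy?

Pre-subsidy: 416 - 1.5P = -242 + P gives P* = 263.2, Q* = 21.2.
With the subsidy, sellers receive Ps = Pb + 19 for each unit, where Pb is the price buyers pay.
Supply in terms of Pb becomes Qs = -242 + 1(Pb + 19) = -223 + Pb. Setting this equal to demand: 416 - 1.5Pb = -223 + Pb, so Pb = 255.6.
Sellers receive Ps = 255.6 + 19 = 274.6; Q' = 416 − 1.5·255.6 = 32.6.
The subsidy expands output by 32.6 − 21.2 = 11.4 past the efficient level; on those units the gap between marginal cost and willingness to pay runs from 0 up to 19.
DWL = ½ × 19 × 11.4 = 108.3.

Deadweight loss = 108.3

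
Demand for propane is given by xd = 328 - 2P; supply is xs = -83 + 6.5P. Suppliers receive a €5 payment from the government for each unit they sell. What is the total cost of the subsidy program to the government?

Government cost = 20310/17

Pre-subsidy: 328 - 2P = -83 + 6.5P gives P* = 822/17, x* = 3932/17.
With the subsidy, sellers receive Ps = Pb + 5 for each unit, where Pb is the price buyers pay.
Supply in terms of Pb becomes xs = -83 + 6.5(Pb + 5) = -50.5 + 6.5Pb. Setting this equal to demand: 328 - 2Pb = -50.5 + 6.5Pb, so Pb = 757/17.
Sellers receive Ps = 757/17 + 5 = 842/17; x' = 328 − 2·(757/17) = 4062/17.
Government outlay = subsidy × quantity = 5 × 4062/17 = 20310/17.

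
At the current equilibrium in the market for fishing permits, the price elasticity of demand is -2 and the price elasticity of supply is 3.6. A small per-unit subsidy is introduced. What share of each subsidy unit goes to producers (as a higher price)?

For a small subsidy around the equilibrium, the benefit split depends on the relative slopes, which at a point are proportional to the elasticities.
Buyer share = εs/(εs + |εd|) = 3.6/(3.6 + 2) = 9/14; seller share = |εd|/(εs + |εd|) = 5/14.
So producers capture 5/14 of the subsidy.

Producer share = 5/14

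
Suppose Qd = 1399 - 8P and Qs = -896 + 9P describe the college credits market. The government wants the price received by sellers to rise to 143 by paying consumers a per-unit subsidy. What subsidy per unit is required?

At a seller price of 143, quantity supplied is -896 + 9·143 = 391.
Buyers absorb 391 only when they pay Pb with 1399 − 8·Pb = 391, i.e. Pb = 126.
s = Ps − Pb = 143 − 126 = 17.

Required subsidy s = 17 per unit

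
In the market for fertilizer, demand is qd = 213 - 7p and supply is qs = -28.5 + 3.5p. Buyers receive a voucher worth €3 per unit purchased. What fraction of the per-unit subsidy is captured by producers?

Pre-subsidy: 213 - 7p = -28.5 + 3.5p gives p* = 23, q* = 52.
With the rebate, buyers effectively pay pb = ps − 3, where ps is the price sellers receive.
Demand in terms of ps becomes qd = 213 − 7(ps − 3) = 234 - 7ps. Setting this equal to supply: 234 - 7ps = -28.5 + 3.5ps, so ps = 25.
Buyers pay pb = 25 − 3 = 22; q' = -28.5 + 3.5·25 = 59.
Buyers' price falls by p* − pb = 23 − 22 = 1; sellers' price rises by ps − p* = 25 − 23 = 2.
So producers capture 2/3 = 2/3 of each unit of subsidy.

Producer share = 2/3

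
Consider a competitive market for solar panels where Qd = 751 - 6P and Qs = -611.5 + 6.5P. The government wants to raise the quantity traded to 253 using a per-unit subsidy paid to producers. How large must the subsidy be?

Required subsidy s = 50 per unit

At Q = 253, invert demand for the buyer price: Pb = (751 − 253)/6 = 83; invert supply for the seller price: Ps = (253 − (-611.5))/6.5 = 133.
The subsidy must fill the gap: s = Ps − Pb = 133 − 83 = 50.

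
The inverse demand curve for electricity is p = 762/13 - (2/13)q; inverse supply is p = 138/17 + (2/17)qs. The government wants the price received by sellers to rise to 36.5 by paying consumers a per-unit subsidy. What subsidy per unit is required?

Required subsidy s = 15 per unit

At a seller price of 36.5, quantity supplied is -69 + 8.5·36.5 = 241.25.
Buyers absorb 241.25 only when they pay pb = 762/13 − (2/13)·241.25 = 21.5.
s = ps − pb = 36.5 − 21.5 = 15.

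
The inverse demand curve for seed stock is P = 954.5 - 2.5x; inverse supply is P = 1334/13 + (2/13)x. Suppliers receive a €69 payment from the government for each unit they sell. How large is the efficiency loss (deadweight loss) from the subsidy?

Deadweight loss = €897

Pre-subsidy: 954.5 - 2.5x = 1334/13 + (2/13)x gives x* = 321 and P* = 152.
With the subsidy, sellers receive Ps = Pb + 69 for each unit, where Pb is the price buyers pay.
On the curves, Pb = 954.5 - 2.5x and Ps = 1334/13 + (2/13)x; the wedge Ps − Pb = 69 gives 1334/13 + (2/13)x − (954.5 - 2.5x) = 69, so x' = 347.
Then Pb = 954.5 − 2.5·347 = 87 and Ps = 1334/13 + (2/13)·347 = 156.
The subsidy expands output by 347 − 321 = 26 past the efficient level; on those units the gap between marginal cost and willingness to pay runs from 0 up to 69.
DWL = ½ × 69 × 26 = 897.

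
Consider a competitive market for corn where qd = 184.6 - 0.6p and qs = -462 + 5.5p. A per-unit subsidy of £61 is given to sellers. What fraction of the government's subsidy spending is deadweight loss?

Pre-subsidy: 184.6 - 0.6p = -462 + 5.5p gives p* = 106, q* = 121.
With the subsidy, sellers receive ps = pb + 61 for each unit, where pb is the price buyers pay.
Supply in terms of pb becomes qs = -462 + 5.5(pb + 61) = -126.5 + 5.5pb. Setting this equal to demand: 184.6 - 0.6pb = -126.5 + 5.5pb, so pb = 51.
Sellers receive ps = 51 + 61 = 112; q' = 184.6 − 0.6·51 = 154.
ΔCS = ½(121 + 154)(106 − 51) = 7562.5; ΔPS = ½(121 + 154)(112 − 106) = 825.
Government spending = 61 × 154 = 9394.
DWL = ½ × 61 × (154 − 121) = 1006.5; fraction = 1006.5 / 9394 = 3/28.

DWL / government spending = 3/28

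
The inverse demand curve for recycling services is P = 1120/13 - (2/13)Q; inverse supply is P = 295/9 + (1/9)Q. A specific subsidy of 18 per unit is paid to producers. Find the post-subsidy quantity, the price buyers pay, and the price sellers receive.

Pre-subsidy: 1120/13 - (2/13)Q = 295/9 + (1/9)Q gives Q* = 6245/31 and P* = 1710/31.
With the subsidy, sellers receive Ps = Pb + 18 for each unit, where Pb is the price buyers pay.
On the curves, Pb = 1120/13 - (2/13)Q and Ps = 295/9 + (1/9)Q; the wedge Ps − Pb = 18 gives 295/9 + (1/9)Q − (1120/13 - (2/13)Q) = 18, so Q' = 8351/31.
Then Pb = 1120/13 − (2/13)·(8351/31) = 1386/31 and Ps = 295/9 + (1/9)·(8351/31) = 1944/31.

Q' = 8351/31; buyers pay 1386/31; sellers receive 1944/31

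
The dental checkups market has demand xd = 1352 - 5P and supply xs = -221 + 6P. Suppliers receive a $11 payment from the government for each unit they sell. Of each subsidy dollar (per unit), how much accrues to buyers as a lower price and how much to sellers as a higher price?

Pre-subsidy: 1352 - 5P = -221 + 6P gives P* = 143, x* = 637.
With the subsidy, sellers receive Ps = Pb + 11 for each unit, where Pb is the price buyers pay.
Supply in terms of Pb becomes xs = -221 + 6(Pb + 11) = -155 + 6Pb. Setting this equal to demand: 1352 - 5Pb = -155 + 6Pb, so Pb = 137.
Sellers receive Ps = 137 + 11 = 148; x' = 1352 − 5·137 = 667.
Buyers' price falls by P* − Pb = 143 − 137 = 6; sellers' price rises by Ps − P* = 148 − 143 = 5.

Buyers gain $6 per unit; sellers gain $5 per unit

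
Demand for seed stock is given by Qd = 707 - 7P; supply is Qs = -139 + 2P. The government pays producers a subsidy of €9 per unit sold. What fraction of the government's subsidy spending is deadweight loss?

Pre-subsidy: 707 - 7P = -139 + 2P gives P* = 94, Q* = 49.
With the subsidy, sellers receive Ps = Pb + 9 for each unit, where Pb is the price buyers pay.
Supply in terms of Pb becomes Qs = -139 + 2(Pb + 9) = -121 + 2Pb. Setting this equal to demand: 707 - 7Pb = -121 + 2Pb, so Pb = 92.
Sellers receive Ps = 92 + 9 = 101; Q' = 707 − 7·92 = 63.
ΔCS = ½(49 + 63)(94 − 92) = 112; ΔPS = ½(49 + 63)(101 − 94) = 392.
Government spending = 9 × 63 = 567.
DWL = ½ × 9 × (63 − 49) = 63; fraction = 63 / 567 = 1/9.

DWL / government spending = 1/9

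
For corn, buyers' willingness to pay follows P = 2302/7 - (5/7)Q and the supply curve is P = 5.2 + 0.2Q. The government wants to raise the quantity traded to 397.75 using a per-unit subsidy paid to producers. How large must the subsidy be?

At Q = 397.75, from the demand curve buyers pay Pb = 2302/7 − (5/7)·397.75 = 44.75; from the supply curve sellers need Ps = 5.2 + 0.2·397.75 = 84.75.
The subsidy must fill the gap: s = Ps − Pb = 84.75 − 44.75 = 40.

Required subsidy s = 40 per unit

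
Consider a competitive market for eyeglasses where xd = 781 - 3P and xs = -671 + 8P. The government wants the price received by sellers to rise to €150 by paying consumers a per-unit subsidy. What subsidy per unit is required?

Required subsidy s = €66 per unit

At a seller price of 150, quantity supplied is -671 + 8·150 = 529.
Buyers absorb 529 only when they pay Pb with 781 − 3·Pb = 529, i.e. Pb = 84.
s = Ps − Pb = 150 − 84 = 66.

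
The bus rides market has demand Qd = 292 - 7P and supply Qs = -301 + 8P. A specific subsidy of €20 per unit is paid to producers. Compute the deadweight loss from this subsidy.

Deadweight loss = 2240/3

Pre-subsidy: 292 - 7P = -301 + 8P gives P* = 593/15, Q* = 229/15.
With the subsidy, sellers receive Ps = Pb + 20 for each unit, where Pb is the price buyers pay.
Supply in terms of Pb becomes Qs = -301 + 8(Pb + 20) = -141 + 8Pb. Setting this equal to demand: 292 - 7Pb = -141 + 8Pb, so Pb = 433/15.
Sellers receive Ps = 433/15 + 20 = 733/15; Q' = 292 − 7·(433/15) = 1349/15.
The subsidy expands output by 1349/15 − 229/15 = 224/3 past the efficient level; on those units the gap between marginal cost and willingness to pay runs from 0 up to 20.
DWL = ½ × 20 × 224/3 = 2240/3.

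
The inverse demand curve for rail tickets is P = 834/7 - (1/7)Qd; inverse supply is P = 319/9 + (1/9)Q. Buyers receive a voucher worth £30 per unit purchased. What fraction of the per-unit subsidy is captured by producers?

Producer share = 0.4375

Pre-subsidy: 834/7 - (1/7)Q = 319/9 + (1/9)Q gives Q* = 329.5625 and P* = 72.0625.
With the rebate, buyers effectively pay Pb = Ps − 30, where Ps is the price sellers receive.
On the curves, Pb = 834/7 - (1/7)Q and Ps = 319/9 + (1/9)Q; the wedge Ps − Pb = 30 gives 319/9 + (1/9)Q − (834/7 - (1/7)Q) = 30, so Q' = 447.6875.
Then Pb = 834/7 − (1/7)·447.6875 = 55.1875 and Ps = 319/9 + (1/9)·447.6875 = 85.1875.
Buyers' price falls by P* − Pb = 72.0625 − 55.1875 = 16.875; sellers' price rises by Ps − P* = 85.1875 − 72.0625 = 13.125.
So producers capture 13.125/30 = 0.4375 of each unit of subsidy.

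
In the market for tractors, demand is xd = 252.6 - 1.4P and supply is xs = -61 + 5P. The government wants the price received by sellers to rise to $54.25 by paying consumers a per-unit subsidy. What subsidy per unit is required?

Required subsidy s = $24 per unit

At a seller price of 54.25, quantity supplied is -61 + 5·54.25 = 210.25.
Buyers absorb 210.25 only when they pay Pb with 252.6 − 1.4·Pb = 210.25, i.e. Pb = 30.25.
s = Ps − Pb = 54.25 − 30.25 = 24.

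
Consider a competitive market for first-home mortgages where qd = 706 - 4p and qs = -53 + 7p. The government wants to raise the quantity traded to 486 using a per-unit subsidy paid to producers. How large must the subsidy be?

Required subsidy s = 22 per unit

At q = 486, invert demand for the buyer price: pb = (706 − 486)/4 = 55; invert supply for the seller price: ps = (486 − (-53))/7 = 77.
The subsidy must fill the gap: s = ps − pb = 77 − 55 = 22.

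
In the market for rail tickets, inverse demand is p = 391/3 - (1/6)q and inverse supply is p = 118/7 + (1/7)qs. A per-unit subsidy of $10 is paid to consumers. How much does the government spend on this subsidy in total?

Pre-subsidy: 391/3 - (1/6)q = 118/7 + (1/7)q gives q* = 4766/13 and p* = 900/13.
With the rebate, buyers effectively pay pb = ps − 10, where ps is the price sellers receive.
On the curves, pb = 391/3 - (1/6)q and ps = 118/7 + (1/7)q; the wedge ps − pb = 10 gives 118/7 + (1/7)q − (391/3 - (1/6)q) = 10, so q' = 5186/13.
Then pb = 391/3 − (1/6)·(5186/13) = 830/13 and ps = 118/7 + (1/7)·(5186/13) = 960/13.
Government outlay = subsidy × quantity = 10 × 5186/13 = 51860/13.

Government cost = 51860/13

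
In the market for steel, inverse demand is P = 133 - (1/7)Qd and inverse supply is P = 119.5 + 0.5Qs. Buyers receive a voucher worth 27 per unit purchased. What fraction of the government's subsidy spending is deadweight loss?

Pre-subsidy: 133 - (1/7)Q = 119.5 + 0.5Q gives Q* = 21 and P* = 130.
With the rebate, buyers effectively pay Pb = Ps − 27, where Ps is the price sellers receive.
On the curves, Pb = 133 - (1/7)Q and Ps = 119.5 + 0.5Q; the wedge Ps − Pb = 27 gives 119.5 + 0.5Q − (133 - (1/7)Q) = 27, so Q' = 63.
Then Pb = 133 − (1/7)·63 = 124 and Ps = 119.5 + 0.5·63 = 151.
ΔCS = ½(21 + 63)(130 − 124) = 252; ΔPS = ½(21 + 63)(151 − 130) = 882.
Government spending = 27 × 63 = 1701.
DWL = ½ × 27 × (63 − 21) = 567; fraction = 567 / 1701 = 1/3.

DWL / government spending = 1/3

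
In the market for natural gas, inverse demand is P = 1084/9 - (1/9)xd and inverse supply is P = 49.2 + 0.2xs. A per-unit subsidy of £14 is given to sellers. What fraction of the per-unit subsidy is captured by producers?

Producer share = 9/14

Pre-subsidy: 1084/9 - (1/9)x = 49.2 + 0.2x gives x* = 229 and P* = 95.
With the subsidy, sellers receive Ps = Pb + 14 for each unit, where Pb is the price buyers pay.
On the curves, Pb = 1084/9 - (1/9)x and Ps = 49.2 + 0.2x; the wedge Ps − Pb = 14 gives 49.2 + 0.2x − (1084/9 - (1/9)x) = 14, so x' = 274.
Then Pb = 1084/9 − (1/9)·274 = 90 and Ps = 49.2 + 0.2·274 = 104.
Buyers' price falls by P* − Pb = 95 − 90 = 5; sellers' price rises by Ps − P* = 104 − 95 = 9.
So producers capture 9/14 = 9/14 of each unit of subsidy.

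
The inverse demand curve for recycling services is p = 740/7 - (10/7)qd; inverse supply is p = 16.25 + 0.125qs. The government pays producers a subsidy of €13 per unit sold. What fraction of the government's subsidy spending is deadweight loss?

DWL / government spending = 182/2869

Pre-subsidy: 740/7 - (10/7)q = 16.25 + 0.125q gives q* = 1670/29 and p* = 680/29.
With the subsidy, sellers receive ps = pb + 13 for each unit, where pb is the price buyers pay.
On the curves, pb = 740/7 - (10/7)q and ps = 16.25 + 0.125q; the wedge ps − pb = 13 gives 16.25 + 0.125q − (740/7 - (10/7)q) = 13, so q' = 5738/87.
Then pb = 740/7 − (10/7)·(5738/87) = 1000/87 and ps = 16.25 + 0.125·(5738/87) = 2131/87.
ΔCS = ½(1670/29 + 5738/87)(680/29 − 1000/87) = 5588960/7569; ΔPS = ½(1670/29 + 5738/87)(2131/87 − 680/29) = 489034/7569.
Government spending = 13 × 5738/87 = 74594/87.
DWL = ½ × 13 × (5738/87 − 1670/29) = 4732/87; fraction = (4732/87) / (74594/87) = 182/2869.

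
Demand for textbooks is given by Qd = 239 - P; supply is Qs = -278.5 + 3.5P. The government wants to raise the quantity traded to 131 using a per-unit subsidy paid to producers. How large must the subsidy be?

Required subsidy s = 9 per unit

At Q = 131, invert demand for the buyer price: Pb = (239 − 131)/1 = 108; invert supply for the seller price: Ps = (131 − (-278.5))/3.5 = 117.
The subsidy must fill the gap: s = Ps − Pb = 117 − 108 = 9.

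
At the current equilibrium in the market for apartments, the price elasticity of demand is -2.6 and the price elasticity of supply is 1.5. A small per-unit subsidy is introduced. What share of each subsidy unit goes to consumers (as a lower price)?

Consumer share = 15/41

For a small subsidy around the equilibrium, the benefit split depends on the relative slopes, which at a point are proportional to the elasticities.
Buyer share = εs/(εs + |εd|) = 1.5/(1.5 + 2.6) = 15/41; seller share = |εd|/(εs + |εd|) = 26/41.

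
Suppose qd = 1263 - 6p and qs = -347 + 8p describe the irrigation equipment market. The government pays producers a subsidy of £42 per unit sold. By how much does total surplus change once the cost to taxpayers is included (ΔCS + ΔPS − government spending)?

Pre-subsidy: 1263 - 6p = -347 + 8p gives p* = 115, q* = 573.
With the subsidy, sellers receive ps = pb + 42 for each unit, where pb is the price buyers pay.
Supply in terms of pb becomes qs = -347 + 8(pb + 42) = -11 + 8pb. Setting this equal to demand: 1263 - 6pb = -11 + 8pb, so pb = 91.
Sellers receive ps = 91 + 42 = 133; q' = 1263 − 6·91 = 717.
ΔCS = ½(573 + 717)(115 − 91) = 15480; ΔPS = ½(573 + 717)(133 − 115) = 11610.
Government spending = 42 × 717 = 30114.
Net change = 15480 + 11610 − 30114 = -3024. The loss equals the DWL triangle ½·42·144.

Net change in total surplus = -£3024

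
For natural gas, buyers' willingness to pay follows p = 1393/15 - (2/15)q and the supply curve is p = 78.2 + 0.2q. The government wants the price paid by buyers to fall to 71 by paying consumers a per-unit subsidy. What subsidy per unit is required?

Required subsidy s = 40 per unit

At a buyer price of 71, quantity demanded is 696.5 − 7.5·71 = 164.
Sellers supply 164 only when they receive ps = 78.2 + 0.2·164 = 111.
s = ps − pb = 111 − 71 = 40.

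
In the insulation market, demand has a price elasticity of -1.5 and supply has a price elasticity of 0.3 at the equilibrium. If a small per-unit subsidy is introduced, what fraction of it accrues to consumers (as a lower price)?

For a small subsidy around the equilibrium, the benefit split depends on the relative slopes, which at a point are proportional to the elasticities.
Buyer share = εs/(εs + |εd|) = 0.3/(0.3 + 1.5) = 1/6; seller share = |εd|/(εs + |εd|) = 5/6.

Consumer share = 1/6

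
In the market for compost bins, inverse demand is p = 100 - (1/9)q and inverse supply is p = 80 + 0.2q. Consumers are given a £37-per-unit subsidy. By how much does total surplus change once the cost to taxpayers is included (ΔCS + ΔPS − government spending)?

Pre-subsidy: 100 - (1/9)q = 80 + 0.2q gives q* = 450/7 and p* = 650/7.
With the rebate, buyers effectively pay pb = ps − 37, where ps is the price sellers receive.
On the curves, pb = 100 - (1/9)q and ps = 80 + 0.2q; the wedge ps − pb = 37 gives 80 + 0.2q − (100 - (1/9)q) = 37, so q' = 2565/14.
Then pb = 100 − (1/9)·(2565/14) = 1115/14 and ps = 80 + 0.2·(2565/14) = 1633/14.
ΔCS = ½(450/7 + 2565/14)(650/7 − 1115/14) = 91575/56; ΔPS = ½(450/7 + 2565/14)(1633/14 − 650/7) = 164835/56.
Government spending = 37 × 2565/14 = 94905/14.
Net change = 91575/56 + 164835/56 − 94905/14 = -61605/28. The loss equals the DWL triangle ½·37·1665/14.

Net change in total surplus = -61605/28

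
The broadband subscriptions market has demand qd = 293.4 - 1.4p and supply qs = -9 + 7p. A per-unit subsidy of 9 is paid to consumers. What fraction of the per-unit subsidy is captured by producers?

Producer share = 1/6

Pre-subsidy: 293.4 - 1.4p = -9 + 7p gives p* = 36, q* = 243.
With the rebate, buyers effectively pay pb = ps − 9, where ps is the price sellers receive.
Demand in terms of ps becomes qd = 293.4 − 1.4(ps − 9) = 306 - 1.4ps. Setting this equal to supply: 306 - 1.4ps = -9 + 7ps, so ps = 37.5.
Buyers pay pb = 37.5 − 9 = 28.5; q' = -9 + 7·37.5 = 253.5.
Buyers' price falls by p* − pb = 36 − 28.5 = 7.5; sellers' price rises by ps − p* = 37.5 − 36 = 1.5.
So producers capture 1.5/9 = 1/6 of each unit of subsidy.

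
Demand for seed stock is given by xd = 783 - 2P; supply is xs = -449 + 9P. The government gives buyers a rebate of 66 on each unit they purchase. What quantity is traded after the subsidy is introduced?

Pre-subsidy: 783 - 2P = -449 + 9P gives P* = 112, x* = 559.
With the rebate, buyers effectively pay Pb = Ps − 66, where Ps is the price sellers receive.
Demand in terms of Ps becomes xd = 783 − 2(Ps − 66) = 915 - 2Ps. Setting this equal to supply: 915 - 2Ps = -449 + 9Ps, so Ps = 124.
Buyers pay Pb = 124 − 66 = 58; x' = -449 + 9·124 = 667.

x' = 667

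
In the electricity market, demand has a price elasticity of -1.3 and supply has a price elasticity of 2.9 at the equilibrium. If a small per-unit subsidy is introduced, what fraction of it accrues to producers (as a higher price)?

Producer share = 13/42

For a small subsidy around the equilibrium, the benefit split depends on the relative slopes, which at a point are proportional to the elasticities.
Buyer share = εs/(εs + |εd|) = 2.9/(2.9 + 1.3) = 29/42; seller share = |εd|/(εs + |εd|) = 13/42.
So producers capture 13/42 of the subsidy.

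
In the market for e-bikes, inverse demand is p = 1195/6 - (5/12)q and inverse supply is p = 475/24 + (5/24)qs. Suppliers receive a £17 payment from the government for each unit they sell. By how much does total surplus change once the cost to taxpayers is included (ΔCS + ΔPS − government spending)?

Pre-subsidy: 1195/6 - (5/12)q = 475/24 + (5/24)q gives q* = 287 and p* = 955/12.
With the subsidy, sellers receive ps = pb + 17 for each unit, where pb is the price buyers pay.
On the curves, pb = 1195/6 - (5/12)q and ps = 475/24 + (5/24)q; the wedge ps − pb = 17 gives 475/24 + (5/24)q − (1195/6 - (5/12)q) = 17, so q' = 314.2.
Then pb = 1195/6 − (5/12)·314.2 = 68.25 and ps = 475/24 + (5/24)·314.2 = 85.25.
ΔCS = ½(287 + 314.2)(955/12 − 68.25) = 3406.8; ΔPS = ½(287 + 314.2)(85.25 − 955/12) = 1703.4.
Government spending = 17 × 314.2 = 5341.4.
Net change = 3406.8 + 1703.4 − 5341.4 = -231.2. The loss equals the DWL triangle ½·17·27.2.

Net change in total surplus = -£231.2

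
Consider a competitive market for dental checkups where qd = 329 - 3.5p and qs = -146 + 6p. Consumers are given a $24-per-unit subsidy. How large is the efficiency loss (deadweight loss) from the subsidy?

Deadweight loss = 12096/19

Pre-subsidy: 329 - 3.5p = -146 + 6p gives p* = 50, q* = 154.
With the rebate, buyers effectively pay pb = ps − 24, where ps is the price sellers receive.
Demand in terms of ps becomes qd = 329 − 3.5(ps − 24) = 413 - 3.5ps. Setting this equal to supply: 413 - 3.5ps = -146 + 6ps, so ps = 1118/19.
Buyers pay pb = 1118/19 − 24 = 662/19; q' = -146 + 6·(1118/19) = 3934/19.
The subsidy expands output by 3934/19 − 154 = 1008/19 past the efficient level; on those units the gap between marginal cost and willingness to pay runs from 0 up to 24.
DWL = ½ × 24 × 1008/19 = 12096/19.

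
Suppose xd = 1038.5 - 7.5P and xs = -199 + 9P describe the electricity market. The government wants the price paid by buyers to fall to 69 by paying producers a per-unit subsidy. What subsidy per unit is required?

At a buyer price of 69, quantity demanded is 1038.5 − 7.5·69 = 521.
Sellers supply 521 only when they receive Ps with -199 + 9·Ps = 521, i.e. Ps = 80.
s = Ps − Pb = 80 − 69 = 11.

Required subsidy s = 11 per unit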